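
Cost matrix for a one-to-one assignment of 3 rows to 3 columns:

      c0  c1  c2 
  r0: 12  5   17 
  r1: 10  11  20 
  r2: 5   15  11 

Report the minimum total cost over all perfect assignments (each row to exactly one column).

Minimum assignment cost: 26

optimal assignment: row0→col1 (cost 5), row1→col0 (cost 10), row2→col2 (cost 11)
total = 5 + 10 + 11 = 26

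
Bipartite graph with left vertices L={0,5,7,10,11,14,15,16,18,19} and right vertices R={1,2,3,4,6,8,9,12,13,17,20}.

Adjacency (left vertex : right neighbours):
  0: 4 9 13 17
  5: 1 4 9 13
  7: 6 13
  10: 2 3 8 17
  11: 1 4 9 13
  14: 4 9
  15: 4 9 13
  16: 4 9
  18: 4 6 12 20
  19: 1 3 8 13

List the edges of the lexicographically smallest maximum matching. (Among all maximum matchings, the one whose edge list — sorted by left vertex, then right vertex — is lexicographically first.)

Lex-smallest maximum matching: {(0,17), (5,1), (7,6), (10,2), (11,4), (14,9), (15,13), (18,12), (19,3)}

|M| = 9 (so the lex-smallest maximum matching has 9 edges)
process left vertices in ascending order; for each, take the smallest-labelled available neighbour that still permits 9 edges overall, or leave it unmatched if none does
lex-smallest matching: {0-17, 5-1, 7-6, 10-2, 11-4, 14-9, 15-13, 18-12, 19-3}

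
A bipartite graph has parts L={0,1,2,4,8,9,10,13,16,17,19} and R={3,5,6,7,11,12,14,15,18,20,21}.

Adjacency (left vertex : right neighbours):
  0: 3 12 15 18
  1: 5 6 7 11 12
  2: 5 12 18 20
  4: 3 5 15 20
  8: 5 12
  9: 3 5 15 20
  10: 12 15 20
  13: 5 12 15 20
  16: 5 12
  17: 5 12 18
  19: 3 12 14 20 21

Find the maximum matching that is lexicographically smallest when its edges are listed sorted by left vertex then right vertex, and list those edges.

Lex-smallest maximum matching: {(0,3), (1,6), (2,5), (4,15), (8,12), (9,20), (17,18), (19,14)}

|M| = 8 (so the lex-smallest maximum matching has 8 edges)
process left vertices in ascending order; for each, take the smallest-labelled available neighbour that still permits 8 edges overall, or leave it unmatched if none does
lex-smallest matching: {0-3, 1-6, 2-5, 4-15, 8-12, 9-20, 17-18, 19-14}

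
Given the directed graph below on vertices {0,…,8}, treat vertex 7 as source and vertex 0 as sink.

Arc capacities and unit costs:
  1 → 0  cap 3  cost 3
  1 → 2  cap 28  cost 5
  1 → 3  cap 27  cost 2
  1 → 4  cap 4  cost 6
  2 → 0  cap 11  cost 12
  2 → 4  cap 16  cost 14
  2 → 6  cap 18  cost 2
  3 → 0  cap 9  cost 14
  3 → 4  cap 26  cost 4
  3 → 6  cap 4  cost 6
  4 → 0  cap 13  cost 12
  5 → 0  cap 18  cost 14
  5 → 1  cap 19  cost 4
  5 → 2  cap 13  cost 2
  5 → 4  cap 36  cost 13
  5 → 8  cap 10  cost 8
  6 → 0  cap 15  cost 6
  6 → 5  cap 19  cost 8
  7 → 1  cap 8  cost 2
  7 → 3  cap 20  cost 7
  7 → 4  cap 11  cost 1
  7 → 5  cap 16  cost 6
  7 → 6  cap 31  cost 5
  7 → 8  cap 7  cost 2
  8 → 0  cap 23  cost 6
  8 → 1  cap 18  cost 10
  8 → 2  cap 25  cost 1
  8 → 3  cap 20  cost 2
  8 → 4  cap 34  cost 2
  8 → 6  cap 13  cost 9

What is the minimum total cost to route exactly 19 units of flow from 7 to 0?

Minimum cost for 19 units: 170

shortest-cost path #1: 7→1→0 push 3 @ unit cost 5 (adds 15)
shortest-cost path #2: 7→8→0 push 7 @ unit cost 8 (adds 56)
shortest-cost path #3: 7→6→0 push 9 @ unit cost 11 (adds 99)
total cost = 170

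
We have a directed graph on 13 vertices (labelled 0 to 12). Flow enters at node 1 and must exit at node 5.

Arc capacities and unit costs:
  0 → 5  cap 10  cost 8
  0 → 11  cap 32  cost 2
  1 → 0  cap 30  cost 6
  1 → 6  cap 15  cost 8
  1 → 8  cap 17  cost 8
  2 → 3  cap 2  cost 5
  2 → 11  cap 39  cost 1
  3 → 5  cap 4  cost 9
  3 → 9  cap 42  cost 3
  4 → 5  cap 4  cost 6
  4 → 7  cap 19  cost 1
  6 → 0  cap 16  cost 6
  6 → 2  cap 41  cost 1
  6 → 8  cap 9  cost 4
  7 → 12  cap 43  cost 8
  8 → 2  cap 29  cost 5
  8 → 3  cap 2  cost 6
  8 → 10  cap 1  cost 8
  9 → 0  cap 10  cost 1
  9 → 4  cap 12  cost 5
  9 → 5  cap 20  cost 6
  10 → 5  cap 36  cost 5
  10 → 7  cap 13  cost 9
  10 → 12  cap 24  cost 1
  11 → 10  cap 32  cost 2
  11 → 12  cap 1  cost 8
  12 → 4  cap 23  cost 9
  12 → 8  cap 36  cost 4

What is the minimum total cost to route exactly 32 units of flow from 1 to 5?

Minimum cost for 32 units: 474

shortest-cost path #1: 1→0→5 push 10 @ unit cost 14 (adds 140)
shortest-cost path #2: 1→0→11→10→5 push 20 @ unit cost 15 (adds 300)
shortest-cost path #3: 1→6→2→11→10→5 push 2 @ unit cost 17 (adds 34)
total cost = 474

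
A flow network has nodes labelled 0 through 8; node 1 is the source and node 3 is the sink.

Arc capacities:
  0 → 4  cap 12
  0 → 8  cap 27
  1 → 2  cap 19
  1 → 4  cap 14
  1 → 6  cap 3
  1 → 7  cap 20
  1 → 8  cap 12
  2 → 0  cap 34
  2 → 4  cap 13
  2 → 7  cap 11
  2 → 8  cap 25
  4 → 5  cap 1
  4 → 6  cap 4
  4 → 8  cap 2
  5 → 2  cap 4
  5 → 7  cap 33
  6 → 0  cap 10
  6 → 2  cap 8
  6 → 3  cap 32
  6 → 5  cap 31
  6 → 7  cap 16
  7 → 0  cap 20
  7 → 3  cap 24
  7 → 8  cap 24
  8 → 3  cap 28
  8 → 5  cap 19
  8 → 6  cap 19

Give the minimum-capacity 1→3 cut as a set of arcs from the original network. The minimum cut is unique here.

Min-cut arcs: {(1,2), (1,6), (1,7), (1,8), (4,5), (4,6), (4,8)} (total capacity 61)

augment #1: 1→6→3 push 3
augment #2: 1→7→3 push 20
augment #3: 1→8→3 push 12
augment #4: 1→2→7→3 push 4
augment #5: 1→2→8→3 push 15
augment #6: 1→4→6→3 push 4
augment #7: 1→4→8→3 push 1
augment #8: 1→4→8→6→3 push 1
augment #9: 1→4→5→2→8→6→3 push 1
max flow = 61; residual-reachable set from 1 gives S-side
cut edges (S→T): {(1,2), (1,6), (1,7), (1,8), (4,5), (4,6), (4,8)} total cap 61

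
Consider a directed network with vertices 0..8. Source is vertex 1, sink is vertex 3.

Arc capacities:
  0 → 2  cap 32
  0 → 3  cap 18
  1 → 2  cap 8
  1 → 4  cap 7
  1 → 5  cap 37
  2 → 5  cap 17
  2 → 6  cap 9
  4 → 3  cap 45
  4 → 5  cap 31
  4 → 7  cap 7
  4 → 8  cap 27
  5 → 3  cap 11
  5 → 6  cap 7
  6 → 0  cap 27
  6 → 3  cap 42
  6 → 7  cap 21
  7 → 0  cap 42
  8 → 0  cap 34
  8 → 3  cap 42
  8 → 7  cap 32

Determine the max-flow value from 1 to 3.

augment #1: 1→4→3 bottleneck 7, total now 7
augment #2: 1→5→3 bottleneck 11, total now 18
augment #3: 1→2→6→3 bottleneck 8, total now 26
augment #4: 1→5→6→3 bottleneck 7, total now 33

Maximum flow value: 33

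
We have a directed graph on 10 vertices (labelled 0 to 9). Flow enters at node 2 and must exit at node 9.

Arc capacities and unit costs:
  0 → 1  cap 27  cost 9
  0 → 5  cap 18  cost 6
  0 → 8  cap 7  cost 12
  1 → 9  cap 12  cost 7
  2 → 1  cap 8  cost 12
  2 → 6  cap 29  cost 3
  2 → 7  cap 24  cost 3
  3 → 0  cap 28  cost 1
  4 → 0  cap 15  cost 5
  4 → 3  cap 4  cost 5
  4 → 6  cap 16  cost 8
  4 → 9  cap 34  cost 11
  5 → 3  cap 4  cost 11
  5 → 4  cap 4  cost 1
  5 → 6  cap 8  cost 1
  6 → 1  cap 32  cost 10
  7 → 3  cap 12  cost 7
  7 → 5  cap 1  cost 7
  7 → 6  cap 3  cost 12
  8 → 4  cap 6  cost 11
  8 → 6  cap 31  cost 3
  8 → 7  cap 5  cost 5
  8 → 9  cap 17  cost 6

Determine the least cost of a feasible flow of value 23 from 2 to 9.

Minimum cost for 23 units: 544

shortest-cost path #1: 2→1→9 push 8 @ unit cost 19 (adds 152)
shortest-cost path #2: 2→6→1→9 push 4 @ unit cost 20 (adds 80)
shortest-cost path #3: 2→7→5→4→9 push 1 @ unit cost 22 (adds 22)
shortest-cost path #4: 2→7→3→0→8→9 push 7 @ unit cost 29 (adds 203)
shortest-cost path #5: 2→7→3→0→5→4→9 push 3 @ unit cost 29 (adds 87)
total cost = 544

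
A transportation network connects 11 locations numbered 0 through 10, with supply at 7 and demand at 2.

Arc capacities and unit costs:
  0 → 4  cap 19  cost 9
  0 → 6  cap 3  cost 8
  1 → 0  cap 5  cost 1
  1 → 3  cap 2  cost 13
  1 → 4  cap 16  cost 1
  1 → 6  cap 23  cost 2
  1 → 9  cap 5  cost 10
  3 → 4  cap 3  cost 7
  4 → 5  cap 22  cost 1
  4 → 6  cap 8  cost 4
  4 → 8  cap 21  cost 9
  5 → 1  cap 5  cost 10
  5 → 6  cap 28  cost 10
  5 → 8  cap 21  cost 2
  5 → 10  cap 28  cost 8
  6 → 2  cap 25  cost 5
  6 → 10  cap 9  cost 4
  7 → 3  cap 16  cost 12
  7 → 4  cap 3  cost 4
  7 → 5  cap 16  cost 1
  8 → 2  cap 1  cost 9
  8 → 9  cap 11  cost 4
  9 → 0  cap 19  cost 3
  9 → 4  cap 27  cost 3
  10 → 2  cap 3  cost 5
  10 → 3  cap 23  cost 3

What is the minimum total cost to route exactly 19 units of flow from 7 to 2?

Minimum cost for 19 units: 285

shortest-cost path #1: 7→5→8→2 push 1 @ unit cost 12 (adds 12)
shortest-cost path #2: 7→4→6→2 push 3 @ unit cost 13 (adds 39)
shortest-cost path #3: 7→5→10→2 push 3 @ unit cost 14 (adds 42)
shortest-cost path #4: 7→5→6→2 push 12 @ unit cost 16 (adds 192)
total cost = 285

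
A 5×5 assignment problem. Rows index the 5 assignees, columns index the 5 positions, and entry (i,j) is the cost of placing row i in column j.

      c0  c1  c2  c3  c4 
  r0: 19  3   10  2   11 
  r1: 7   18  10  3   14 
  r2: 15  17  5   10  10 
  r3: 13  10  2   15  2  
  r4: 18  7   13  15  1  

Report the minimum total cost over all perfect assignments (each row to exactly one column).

one of 2 optimal assignments: row0→col1 (cost 3), row1→col0 (cost 7), row2→col3 (cost 10), row3→col2 (cost 2), row4→col4 (cost 1)
total = 3 + 7 + 10 + 2 + 1 = 23

Minimum assignment cost: 23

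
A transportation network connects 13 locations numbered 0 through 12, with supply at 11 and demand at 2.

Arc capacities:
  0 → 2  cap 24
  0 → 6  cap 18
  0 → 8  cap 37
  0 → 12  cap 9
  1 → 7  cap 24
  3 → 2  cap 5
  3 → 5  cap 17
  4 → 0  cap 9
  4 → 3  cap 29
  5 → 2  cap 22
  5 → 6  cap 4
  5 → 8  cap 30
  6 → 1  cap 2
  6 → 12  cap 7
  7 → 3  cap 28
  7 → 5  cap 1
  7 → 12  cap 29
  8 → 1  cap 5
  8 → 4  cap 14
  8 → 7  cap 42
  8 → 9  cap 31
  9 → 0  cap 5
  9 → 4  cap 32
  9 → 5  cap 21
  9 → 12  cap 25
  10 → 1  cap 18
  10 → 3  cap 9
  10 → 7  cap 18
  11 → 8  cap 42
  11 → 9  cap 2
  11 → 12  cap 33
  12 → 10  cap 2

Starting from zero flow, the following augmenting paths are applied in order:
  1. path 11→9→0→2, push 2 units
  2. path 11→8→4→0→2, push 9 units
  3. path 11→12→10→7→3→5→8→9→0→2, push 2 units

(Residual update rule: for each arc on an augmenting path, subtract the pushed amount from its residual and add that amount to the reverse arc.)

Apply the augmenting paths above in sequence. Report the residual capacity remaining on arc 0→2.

after path 1 (11→9→0→2, push 2): res(0,2)=22
after path 2 (11→8→4→0→2, push 9): res(0,2)=13
after path 3 (11→12→10→7→3→5→8→9→0→2, push 2): res(0,2)=11

Residual capacity of (0,2): 11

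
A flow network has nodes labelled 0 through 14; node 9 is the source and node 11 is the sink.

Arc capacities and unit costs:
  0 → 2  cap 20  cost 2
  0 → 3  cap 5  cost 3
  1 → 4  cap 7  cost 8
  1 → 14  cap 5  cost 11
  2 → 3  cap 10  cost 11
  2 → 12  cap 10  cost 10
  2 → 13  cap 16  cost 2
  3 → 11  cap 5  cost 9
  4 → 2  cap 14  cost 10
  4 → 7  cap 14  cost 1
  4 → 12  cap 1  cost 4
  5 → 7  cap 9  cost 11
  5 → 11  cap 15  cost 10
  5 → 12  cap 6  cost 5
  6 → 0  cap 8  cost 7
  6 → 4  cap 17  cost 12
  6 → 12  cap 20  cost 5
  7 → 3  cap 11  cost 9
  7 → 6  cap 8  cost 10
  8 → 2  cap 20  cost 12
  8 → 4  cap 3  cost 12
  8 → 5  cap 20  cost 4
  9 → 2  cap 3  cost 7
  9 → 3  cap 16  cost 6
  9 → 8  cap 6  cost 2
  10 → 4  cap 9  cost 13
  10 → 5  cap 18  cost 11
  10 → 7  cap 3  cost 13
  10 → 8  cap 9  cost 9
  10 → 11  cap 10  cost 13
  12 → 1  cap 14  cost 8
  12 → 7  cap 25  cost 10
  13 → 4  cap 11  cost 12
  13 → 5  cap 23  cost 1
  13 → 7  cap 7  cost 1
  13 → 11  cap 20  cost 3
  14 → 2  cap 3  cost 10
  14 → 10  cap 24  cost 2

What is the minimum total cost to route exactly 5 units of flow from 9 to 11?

shortest-cost path #1: 9→2→13→11 push 3 @ unit cost 12 (adds 36)
shortest-cost path #2: 9→3→11 push 2 @ unit cost 15 (adds 30)
total cost = 66

Minimum cost for 5 units: 66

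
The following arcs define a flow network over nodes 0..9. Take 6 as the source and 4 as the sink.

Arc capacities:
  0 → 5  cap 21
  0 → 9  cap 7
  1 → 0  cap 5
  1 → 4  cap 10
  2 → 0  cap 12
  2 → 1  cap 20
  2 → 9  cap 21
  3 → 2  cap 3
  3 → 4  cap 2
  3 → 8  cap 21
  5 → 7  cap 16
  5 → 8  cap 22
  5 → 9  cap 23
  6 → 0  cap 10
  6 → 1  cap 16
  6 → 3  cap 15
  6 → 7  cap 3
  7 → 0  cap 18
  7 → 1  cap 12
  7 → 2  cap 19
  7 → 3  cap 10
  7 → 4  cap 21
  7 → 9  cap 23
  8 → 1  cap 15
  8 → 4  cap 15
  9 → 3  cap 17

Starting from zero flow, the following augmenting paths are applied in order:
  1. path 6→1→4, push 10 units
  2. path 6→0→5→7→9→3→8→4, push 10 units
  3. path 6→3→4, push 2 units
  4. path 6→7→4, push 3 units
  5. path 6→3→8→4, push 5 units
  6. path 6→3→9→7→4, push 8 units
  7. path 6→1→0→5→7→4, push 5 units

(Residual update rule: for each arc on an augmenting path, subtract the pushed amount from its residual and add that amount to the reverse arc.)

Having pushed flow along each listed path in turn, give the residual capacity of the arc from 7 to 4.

Residual capacity of (7,4): 5

after path 1 (6→1→4, push 10): res(7,4)=21
after path 2 (6→0→5→7→9→3→8→4, push 10): res(7,4)=21
after path 3 (6→3→4, push 2): res(7,4)=21
after path 4 (6→7→4, push 3): res(7,4)=18
after path 5 (6→3→8→4, push 5): res(7,4)=18
after path 6 (6→3→9→7→4, push 8): res(7,4)=10
after path 7 (6→1→0→5→7→4, push 5): res(7,4)=5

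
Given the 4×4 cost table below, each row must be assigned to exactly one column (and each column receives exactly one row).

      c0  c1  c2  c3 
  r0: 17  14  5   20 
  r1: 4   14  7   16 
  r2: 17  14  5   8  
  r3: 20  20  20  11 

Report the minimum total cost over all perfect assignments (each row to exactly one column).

Minimum assignment cost: 34

one of 2 optimal assignments: row0→col1 (cost 14), row1→col0 (cost 4), row2→col2 (cost 5), row3→col3 (cost 11)
total = 14 + 4 + 5 + 11 = 34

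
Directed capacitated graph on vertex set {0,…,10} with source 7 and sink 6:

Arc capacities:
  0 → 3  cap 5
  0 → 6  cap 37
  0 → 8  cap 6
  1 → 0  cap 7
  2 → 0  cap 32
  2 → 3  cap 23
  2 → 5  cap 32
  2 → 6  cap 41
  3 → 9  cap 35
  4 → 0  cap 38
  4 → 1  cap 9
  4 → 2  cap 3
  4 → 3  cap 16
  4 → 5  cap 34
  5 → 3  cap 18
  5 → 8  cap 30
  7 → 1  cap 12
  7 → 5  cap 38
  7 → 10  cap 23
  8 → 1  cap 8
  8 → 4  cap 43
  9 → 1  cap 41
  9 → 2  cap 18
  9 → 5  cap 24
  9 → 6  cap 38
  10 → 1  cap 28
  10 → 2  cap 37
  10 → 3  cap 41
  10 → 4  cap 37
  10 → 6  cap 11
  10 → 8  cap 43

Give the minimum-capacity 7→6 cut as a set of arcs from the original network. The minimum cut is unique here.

Min-cut arcs: {(1,0), (7,5), (7,10)} (total capacity 68)

augment #1: 7→10→6 push 11
augment #2: 7→1→0→6 push 7
augment #3: 7→10→2→6 push 12
augment #4: 7→5→3→9→6 push 18
augment #5: 7→5→8→4→0→6 push 20
max flow = 68; residual-reachable set from 7 gives S-side
cut edges (S→T): {(1,0), (7,5), (7,10)} total cap 68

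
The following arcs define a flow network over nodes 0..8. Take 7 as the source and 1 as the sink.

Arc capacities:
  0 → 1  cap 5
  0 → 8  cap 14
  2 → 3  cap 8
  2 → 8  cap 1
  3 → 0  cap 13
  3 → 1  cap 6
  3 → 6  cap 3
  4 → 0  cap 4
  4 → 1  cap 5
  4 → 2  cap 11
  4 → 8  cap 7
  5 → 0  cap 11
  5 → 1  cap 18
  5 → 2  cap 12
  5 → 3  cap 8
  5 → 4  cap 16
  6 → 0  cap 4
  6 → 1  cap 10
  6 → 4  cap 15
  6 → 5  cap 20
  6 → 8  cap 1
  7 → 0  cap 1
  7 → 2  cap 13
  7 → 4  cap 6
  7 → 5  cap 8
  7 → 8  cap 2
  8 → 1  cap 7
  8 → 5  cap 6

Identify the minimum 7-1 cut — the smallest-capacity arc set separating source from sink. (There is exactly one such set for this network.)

Min-cut arcs: {(2,3), (2,8), (7,0), (7,4), (7,5), (7,8)} (total capacity 26)

augment #1: 7→0→1 push 1
augment #2: 7→4→1 push 5
augment #3: 7→5→1 push 8
augment #4: 7→8→1 push 2
augment #5: 7→2→3→1 push 6
augment #6: 7→2→8→1 push 1
augment #7: 7→4→0→1 push 1
augment #8: 7→2→3→0→1 push 2
max flow = 26; residual-reachable set from 7 gives S-side
cut edges (S→T): {(2,3), (2,8), (7,0), (7,4), (7,5), (7,8)} total cap 26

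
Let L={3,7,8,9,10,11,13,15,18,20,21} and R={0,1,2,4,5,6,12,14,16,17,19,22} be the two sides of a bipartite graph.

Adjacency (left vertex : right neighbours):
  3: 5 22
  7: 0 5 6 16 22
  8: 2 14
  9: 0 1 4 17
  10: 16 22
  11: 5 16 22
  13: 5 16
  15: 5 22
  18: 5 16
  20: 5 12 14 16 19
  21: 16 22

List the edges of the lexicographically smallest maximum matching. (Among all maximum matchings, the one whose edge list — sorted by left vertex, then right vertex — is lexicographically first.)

Lex-smallest maximum matching: {(3,5), (7,0), (8,2), (9,1), (10,16), (11,22), (20,12)}

|M| = 7 (so the lex-smallest maximum matching has 7 edges)
process left vertices in ascending order; for each, take the smallest-labelled available neighbour that still permits 7 edges overall, or leave it unmatched if none does
lex-smallest matching: {3-5, 7-0, 8-2, 9-1, 10-16, 11-22, 20-12}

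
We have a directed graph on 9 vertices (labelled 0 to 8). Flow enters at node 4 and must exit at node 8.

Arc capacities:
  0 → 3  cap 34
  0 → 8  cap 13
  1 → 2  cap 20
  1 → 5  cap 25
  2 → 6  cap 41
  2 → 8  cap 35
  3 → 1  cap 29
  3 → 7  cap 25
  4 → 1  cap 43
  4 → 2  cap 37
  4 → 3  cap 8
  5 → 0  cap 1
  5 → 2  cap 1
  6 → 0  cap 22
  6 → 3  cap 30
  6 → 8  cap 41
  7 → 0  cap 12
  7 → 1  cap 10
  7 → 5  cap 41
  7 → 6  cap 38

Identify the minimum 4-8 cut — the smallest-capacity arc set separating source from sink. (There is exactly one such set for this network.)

Min-cut arcs: {(1,2), (4,2), (4,3), (5,0), (5,2)} (total capacity 67)

augment #1: 4→2→8 push 35
augment #2: 4→2→6→8 push 2
augment #3: 4→1→2→6→8 push 20
augment #4: 4→1→5→0→8 push 1
augment #5: 4→3→7→0→8 push 8
augment #6: 4→1→5→2→6→8 push 1
max flow = 67; residual-reachable set from 4 gives S-side
cut edges (S→T): {(1,2), (4,2), (4,3), (5,0), (5,2)} total cap 67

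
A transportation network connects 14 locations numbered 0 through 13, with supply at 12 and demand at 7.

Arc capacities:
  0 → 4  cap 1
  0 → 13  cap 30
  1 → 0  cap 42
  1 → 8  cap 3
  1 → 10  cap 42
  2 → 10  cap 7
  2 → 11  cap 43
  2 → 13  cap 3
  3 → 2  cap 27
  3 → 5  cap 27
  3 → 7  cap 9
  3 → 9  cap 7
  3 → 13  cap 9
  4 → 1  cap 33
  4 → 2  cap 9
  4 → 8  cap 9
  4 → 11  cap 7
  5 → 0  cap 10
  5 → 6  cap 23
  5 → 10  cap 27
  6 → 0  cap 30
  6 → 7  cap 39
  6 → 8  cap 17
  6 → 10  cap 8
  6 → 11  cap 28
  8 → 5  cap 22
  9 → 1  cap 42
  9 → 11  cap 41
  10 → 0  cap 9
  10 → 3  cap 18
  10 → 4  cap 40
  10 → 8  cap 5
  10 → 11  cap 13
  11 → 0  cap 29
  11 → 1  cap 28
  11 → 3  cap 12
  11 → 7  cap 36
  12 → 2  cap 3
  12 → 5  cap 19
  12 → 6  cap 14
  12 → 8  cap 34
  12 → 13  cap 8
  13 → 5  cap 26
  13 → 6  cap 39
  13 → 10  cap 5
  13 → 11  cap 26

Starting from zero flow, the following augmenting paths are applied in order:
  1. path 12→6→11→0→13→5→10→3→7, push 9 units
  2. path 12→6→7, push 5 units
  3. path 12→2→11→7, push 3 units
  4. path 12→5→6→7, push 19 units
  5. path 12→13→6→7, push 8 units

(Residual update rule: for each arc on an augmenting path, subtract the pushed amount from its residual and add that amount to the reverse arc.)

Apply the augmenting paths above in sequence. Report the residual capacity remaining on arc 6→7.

after path 1 (12→6→11→0→13→5→10→3→7, push 9): res(6,7)=39
after path 2 (12→6→7, push 5): res(6,7)=34
after path 3 (12→2→11→7, push 3): res(6,7)=34
after path 4 (12→5→6→7, push 19): res(6,7)=15
after path 5 (12→13→6→7, push 8): res(6,7)=7

Residual capacity of (6,7): 7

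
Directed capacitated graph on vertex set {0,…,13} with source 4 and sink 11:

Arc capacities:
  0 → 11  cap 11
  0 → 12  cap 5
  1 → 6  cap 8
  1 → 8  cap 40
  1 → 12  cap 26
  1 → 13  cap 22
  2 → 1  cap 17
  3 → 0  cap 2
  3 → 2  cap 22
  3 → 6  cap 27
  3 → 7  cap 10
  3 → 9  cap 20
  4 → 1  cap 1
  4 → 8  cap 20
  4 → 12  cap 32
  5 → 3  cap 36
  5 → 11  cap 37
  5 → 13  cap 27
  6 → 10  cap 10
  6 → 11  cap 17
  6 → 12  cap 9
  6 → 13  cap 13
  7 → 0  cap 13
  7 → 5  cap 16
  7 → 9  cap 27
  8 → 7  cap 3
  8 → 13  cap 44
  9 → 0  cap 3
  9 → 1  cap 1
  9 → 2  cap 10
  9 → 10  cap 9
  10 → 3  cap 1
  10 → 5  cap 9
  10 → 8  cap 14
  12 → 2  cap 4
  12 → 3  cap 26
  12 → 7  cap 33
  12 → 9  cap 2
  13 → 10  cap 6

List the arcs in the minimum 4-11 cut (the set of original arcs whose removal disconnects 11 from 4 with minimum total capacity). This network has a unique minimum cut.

Min-cut arcs: {(4,1), (4,12), (8,7), (13,10)} (total capacity 42)

augment #1: 4→1→6→11 push 1
augment #2: 4→8→7→0→11 push 3
augment #3: 4→12→3→0→11 push 2
augment #4: 4→12→3→6→11 push 16
augment #5: 4→12→7→0→11 push 6
augment #6: 4→12→7→5→11 push 8
augment #7: 4→8→13→10→5→11 push 6
max flow = 42; residual-reachable set from 4 gives S-side
cut edges (S→T): {(4,1), (4,12), (8,7), (13,10)} total cap 42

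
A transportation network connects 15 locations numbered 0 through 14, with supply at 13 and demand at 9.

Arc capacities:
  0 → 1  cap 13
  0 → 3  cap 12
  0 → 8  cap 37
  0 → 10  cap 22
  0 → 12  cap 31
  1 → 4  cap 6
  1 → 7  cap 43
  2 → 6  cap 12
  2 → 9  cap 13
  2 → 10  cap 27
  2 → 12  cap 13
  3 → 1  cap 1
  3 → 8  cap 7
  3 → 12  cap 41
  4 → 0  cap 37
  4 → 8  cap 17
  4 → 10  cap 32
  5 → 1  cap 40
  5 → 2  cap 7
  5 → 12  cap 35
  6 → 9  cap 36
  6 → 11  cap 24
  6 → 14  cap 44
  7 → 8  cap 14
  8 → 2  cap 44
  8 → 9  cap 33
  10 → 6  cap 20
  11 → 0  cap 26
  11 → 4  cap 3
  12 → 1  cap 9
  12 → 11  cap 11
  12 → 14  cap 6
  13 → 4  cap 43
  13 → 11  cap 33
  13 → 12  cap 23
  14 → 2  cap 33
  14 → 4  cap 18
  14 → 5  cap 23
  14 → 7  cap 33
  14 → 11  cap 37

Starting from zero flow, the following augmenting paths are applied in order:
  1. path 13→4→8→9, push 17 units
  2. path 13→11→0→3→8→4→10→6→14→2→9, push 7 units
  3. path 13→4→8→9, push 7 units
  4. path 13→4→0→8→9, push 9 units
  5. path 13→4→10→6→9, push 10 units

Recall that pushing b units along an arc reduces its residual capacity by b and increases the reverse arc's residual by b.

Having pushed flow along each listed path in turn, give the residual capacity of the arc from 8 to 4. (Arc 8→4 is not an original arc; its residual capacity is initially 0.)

after path 1 (13→4→8→9, push 17): res(8,4)=17
after path 2 (13→11→0→3→8→4→10→6→14→2→9, push 7): res(8,4)=10
after path 3 (13→4→8→9, push 7): res(8,4)=17
after path 4 (13→4→0→8→9, push 9): res(8,4)=17
after path 5 (13→4→10→6→9, push 10): res(8,4)=17

Residual capacity of (8,4): 17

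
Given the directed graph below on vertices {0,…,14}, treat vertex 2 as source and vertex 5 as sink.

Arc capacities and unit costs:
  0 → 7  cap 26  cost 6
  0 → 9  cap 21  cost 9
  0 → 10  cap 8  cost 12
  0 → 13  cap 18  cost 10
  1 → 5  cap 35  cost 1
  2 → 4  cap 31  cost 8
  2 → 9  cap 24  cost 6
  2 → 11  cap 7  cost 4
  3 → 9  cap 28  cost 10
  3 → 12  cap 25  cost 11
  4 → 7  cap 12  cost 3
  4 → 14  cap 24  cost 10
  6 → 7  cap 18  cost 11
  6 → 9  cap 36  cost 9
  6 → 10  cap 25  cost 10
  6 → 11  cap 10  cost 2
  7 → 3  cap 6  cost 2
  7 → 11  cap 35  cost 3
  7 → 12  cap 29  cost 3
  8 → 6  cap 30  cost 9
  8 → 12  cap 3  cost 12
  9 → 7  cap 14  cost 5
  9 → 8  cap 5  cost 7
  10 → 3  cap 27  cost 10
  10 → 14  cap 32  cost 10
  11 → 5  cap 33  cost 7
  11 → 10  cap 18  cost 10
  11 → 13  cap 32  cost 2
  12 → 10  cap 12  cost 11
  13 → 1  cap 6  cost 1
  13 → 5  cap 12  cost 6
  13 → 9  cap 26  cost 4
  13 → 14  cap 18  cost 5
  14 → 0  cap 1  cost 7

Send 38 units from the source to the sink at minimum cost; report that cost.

Minimum cost for 38 units: 760

shortest-cost path #1: 2→11→13→1→5 push 6 @ unit cost 8 (adds 48)
shortest-cost path #2: 2→11→5 push 1 @ unit cost 11 (adds 11)
shortest-cost path #3: 2→4→7→11→5 push 12 @ unit cost 21 (adds 252)
shortest-cost path #4: 2→9→7→11→5 push 14 @ unit cost 21 (adds 294)
shortest-cost path #5: 2→9→8→6→11→5 push 5 @ unit cost 31 (adds 155)
total cost = 760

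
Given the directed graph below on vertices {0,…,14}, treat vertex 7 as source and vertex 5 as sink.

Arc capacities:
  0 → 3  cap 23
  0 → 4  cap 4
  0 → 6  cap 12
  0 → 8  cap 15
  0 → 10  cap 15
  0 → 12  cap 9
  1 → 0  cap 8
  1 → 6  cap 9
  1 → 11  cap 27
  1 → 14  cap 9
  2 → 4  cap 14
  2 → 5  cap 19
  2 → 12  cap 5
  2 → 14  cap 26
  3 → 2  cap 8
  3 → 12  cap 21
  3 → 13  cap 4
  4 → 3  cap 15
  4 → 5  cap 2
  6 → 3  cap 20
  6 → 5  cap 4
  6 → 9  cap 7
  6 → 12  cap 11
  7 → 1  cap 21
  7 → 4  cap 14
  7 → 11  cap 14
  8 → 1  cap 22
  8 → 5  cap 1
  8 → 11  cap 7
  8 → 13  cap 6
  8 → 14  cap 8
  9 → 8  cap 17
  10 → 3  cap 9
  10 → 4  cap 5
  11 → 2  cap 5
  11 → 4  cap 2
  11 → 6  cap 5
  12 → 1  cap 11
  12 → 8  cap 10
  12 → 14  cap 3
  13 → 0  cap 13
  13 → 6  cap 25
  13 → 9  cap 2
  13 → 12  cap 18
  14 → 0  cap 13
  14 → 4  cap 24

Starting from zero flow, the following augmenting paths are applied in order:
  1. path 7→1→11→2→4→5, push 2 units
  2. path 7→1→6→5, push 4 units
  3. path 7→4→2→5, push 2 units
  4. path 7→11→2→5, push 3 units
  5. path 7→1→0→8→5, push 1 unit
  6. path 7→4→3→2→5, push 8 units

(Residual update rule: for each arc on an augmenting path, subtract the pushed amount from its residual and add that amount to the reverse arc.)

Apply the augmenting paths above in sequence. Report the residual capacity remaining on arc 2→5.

after path 1 (7→1→11→2→4→5, push 2): res(2,5)=19
after path 2 (7→1→6→5, push 4): res(2,5)=19
after path 3 (7→4→2→5, push 2): res(2,5)=17
after path 4 (7→11→2→5, push 3): res(2,5)=14
after path 5 (7→1→0→8→5, push 1): res(2,5)=14
after path 6 (7→4→3→2→5, push 8): res(2,5)=6

Residual capacity of (2,5): 6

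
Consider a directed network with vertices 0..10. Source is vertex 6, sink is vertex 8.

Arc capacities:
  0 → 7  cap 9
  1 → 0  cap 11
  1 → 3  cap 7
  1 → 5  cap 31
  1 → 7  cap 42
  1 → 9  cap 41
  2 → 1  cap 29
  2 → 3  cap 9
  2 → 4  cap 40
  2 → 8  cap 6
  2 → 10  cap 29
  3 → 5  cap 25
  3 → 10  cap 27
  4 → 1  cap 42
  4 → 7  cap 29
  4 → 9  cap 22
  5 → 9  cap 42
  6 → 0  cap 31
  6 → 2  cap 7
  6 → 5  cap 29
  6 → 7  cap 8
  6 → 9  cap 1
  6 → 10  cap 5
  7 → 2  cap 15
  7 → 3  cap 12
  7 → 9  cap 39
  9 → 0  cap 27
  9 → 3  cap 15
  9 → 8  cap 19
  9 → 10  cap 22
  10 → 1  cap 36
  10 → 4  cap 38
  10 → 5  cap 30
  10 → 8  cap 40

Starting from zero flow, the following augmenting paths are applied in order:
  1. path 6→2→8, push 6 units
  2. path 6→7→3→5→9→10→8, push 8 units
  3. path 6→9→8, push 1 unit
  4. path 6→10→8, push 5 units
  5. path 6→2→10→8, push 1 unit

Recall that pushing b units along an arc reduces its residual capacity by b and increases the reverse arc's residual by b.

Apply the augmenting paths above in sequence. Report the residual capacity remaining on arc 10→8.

after path 1 (6→2→8, push 6): res(10,8)=40
after path 2 (6→7→3→5→9→10→8, push 8): res(10,8)=32
after path 3 (6→9→8, push 1): res(10,8)=32
after path 4 (6→10→8, push 5): res(10,8)=27
after path 5 (6→2→10→8, push 1): res(10,8)=26

Residual capacity of (10,8): 26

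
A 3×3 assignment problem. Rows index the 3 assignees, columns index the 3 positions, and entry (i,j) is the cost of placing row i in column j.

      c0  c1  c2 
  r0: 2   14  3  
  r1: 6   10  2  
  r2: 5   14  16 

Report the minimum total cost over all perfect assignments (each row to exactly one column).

Minimum assignment cost: 18

one of 2 optimal assignments: row0→col0 (cost 2), row1→col2 (cost 2), row2→col1 (cost 14)
total = 2 + 2 + 14 = 18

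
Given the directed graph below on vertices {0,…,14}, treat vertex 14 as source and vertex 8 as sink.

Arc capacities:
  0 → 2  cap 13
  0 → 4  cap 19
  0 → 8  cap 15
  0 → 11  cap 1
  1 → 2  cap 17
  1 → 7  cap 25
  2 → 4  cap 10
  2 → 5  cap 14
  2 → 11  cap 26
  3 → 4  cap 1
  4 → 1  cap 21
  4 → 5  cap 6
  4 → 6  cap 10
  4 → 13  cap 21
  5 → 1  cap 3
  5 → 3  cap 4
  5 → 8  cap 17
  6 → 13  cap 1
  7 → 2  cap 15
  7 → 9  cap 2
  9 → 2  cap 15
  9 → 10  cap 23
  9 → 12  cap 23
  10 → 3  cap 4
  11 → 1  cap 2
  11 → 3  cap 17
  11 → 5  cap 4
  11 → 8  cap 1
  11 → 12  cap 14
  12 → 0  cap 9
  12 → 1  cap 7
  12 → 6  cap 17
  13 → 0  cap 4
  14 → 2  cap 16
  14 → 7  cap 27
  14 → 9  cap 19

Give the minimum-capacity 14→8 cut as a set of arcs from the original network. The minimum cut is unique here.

Min-cut arcs: {(5,8), (11,8), (12,0), (13,0)} (total capacity 31)

augment #1: 14→2→5→8 push 14
augment #2: 14→2→11→8 push 1
augment #3: 14→2→4→5→8 push 1
augment #4: 14→9→12→0→8 push 9
augment #5: 14→7→2→4→5→8 push 2
augment #6: 14→7→2→4→13→0→8 push 4
max flow = 31; residual-reachable set from 14 gives S-side
cut edges (S→T): {(5,8), (11,8), (12,0), (13,0)} total cap 31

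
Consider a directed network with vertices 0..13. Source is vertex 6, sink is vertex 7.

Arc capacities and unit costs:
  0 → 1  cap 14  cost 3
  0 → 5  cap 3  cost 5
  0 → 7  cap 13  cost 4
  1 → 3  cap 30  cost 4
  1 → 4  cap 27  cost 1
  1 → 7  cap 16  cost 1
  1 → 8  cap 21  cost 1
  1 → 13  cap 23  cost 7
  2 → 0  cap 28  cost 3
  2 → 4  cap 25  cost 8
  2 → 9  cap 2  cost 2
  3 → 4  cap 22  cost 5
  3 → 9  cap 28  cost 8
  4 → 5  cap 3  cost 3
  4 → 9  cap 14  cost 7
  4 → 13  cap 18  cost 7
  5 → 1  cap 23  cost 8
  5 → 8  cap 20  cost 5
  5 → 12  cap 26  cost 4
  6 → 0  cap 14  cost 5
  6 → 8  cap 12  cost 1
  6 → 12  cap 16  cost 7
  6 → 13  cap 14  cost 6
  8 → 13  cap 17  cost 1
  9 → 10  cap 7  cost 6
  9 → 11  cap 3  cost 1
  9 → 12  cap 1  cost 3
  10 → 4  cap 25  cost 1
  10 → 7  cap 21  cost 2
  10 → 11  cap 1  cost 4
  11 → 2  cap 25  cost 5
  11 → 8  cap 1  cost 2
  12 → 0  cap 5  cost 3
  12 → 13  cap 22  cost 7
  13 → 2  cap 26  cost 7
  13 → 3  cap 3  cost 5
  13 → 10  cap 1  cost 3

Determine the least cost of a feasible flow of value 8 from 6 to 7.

shortest-cost path #1: 6→8→13→10→7 push 1 @ unit cost 7 (adds 7)
shortest-cost path #2: 6→0→7 push 7 @ unit cost 9 (adds 63)
total cost = 70

Minimum cost for 8 units: 70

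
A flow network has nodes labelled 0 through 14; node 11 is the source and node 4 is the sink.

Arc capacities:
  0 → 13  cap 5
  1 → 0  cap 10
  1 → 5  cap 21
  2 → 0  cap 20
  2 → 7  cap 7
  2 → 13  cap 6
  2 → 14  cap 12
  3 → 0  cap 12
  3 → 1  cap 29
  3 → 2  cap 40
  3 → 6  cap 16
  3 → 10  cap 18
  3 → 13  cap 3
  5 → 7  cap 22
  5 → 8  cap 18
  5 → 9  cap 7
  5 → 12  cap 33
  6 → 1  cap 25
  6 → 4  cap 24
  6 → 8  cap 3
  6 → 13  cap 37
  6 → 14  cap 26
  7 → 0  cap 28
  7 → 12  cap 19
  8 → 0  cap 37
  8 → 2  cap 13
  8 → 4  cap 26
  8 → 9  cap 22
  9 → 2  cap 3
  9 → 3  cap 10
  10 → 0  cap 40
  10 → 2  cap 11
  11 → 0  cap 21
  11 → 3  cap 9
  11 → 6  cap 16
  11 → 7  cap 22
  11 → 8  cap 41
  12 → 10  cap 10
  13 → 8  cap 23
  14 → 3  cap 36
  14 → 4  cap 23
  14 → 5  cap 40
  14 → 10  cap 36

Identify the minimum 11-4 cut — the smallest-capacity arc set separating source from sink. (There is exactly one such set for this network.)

augment #1: 11→6→4 push 16
augment #2: 11→8→4 push 26
augment #3: 11→3→6→4 push 8
augment #4: 11→3→2→14→4 push 1
augment #5: 11→8→2→14→4 push 11
augment #6: 11→8→2→3→6→14→4 push 1
augment #7: 11→8→9→3→6→14→4 push 3
augment #8: 11→0→13→8→9→3→6→14→4 push 4
max flow = 70; residual-reachable set from 11 gives S-side
cut edges (S→T): {(2,14), (3,6), (8,4), (11,6)} total cap 70

Min-cut arcs: {(2,14), (3,6), (8,4), (11,6)} (total capacity 70)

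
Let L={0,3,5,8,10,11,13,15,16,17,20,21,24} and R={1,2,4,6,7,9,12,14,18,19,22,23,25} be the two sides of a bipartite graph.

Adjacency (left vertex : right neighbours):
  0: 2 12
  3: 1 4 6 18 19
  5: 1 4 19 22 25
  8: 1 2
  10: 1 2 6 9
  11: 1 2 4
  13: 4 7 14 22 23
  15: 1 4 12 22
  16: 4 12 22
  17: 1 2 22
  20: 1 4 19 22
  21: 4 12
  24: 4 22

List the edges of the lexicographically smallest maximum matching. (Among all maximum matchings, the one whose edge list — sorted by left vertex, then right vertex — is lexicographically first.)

|M| = 10 (so the lex-smallest maximum matching has 10 edges)
process left vertices in ascending order; for each, take the smallest-labelled available neighbour that still permits 10 edges overall, or leave it unmatched if none does
lex-smallest matching: {0-2, 3-6, 5-25, 8-1, 10-9, 11-4, 13-7, 15-12, 16-22, 20-19}

Lex-smallest maximum matching: {(0,2), (3,6), (5,25), (8,1), (10,9), (11,4), (13,7), (15,12), (16,22), (20,19)}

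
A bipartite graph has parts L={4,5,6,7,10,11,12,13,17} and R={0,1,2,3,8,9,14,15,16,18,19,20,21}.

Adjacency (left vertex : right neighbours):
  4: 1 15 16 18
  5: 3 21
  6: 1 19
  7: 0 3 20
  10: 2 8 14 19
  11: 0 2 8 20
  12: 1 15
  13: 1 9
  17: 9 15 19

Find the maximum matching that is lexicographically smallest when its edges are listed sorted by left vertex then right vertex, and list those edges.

|M| = 9 (so the lex-smallest maximum matching has 9 edges)
process left vertices in ascending order; for each, take the smallest-labelled available neighbour that still permits 9 edges overall, or leave it unmatched if none does
lex-smallest matching: {4-16, 5-3, 6-1, 7-0, 10-2, 11-8, 12-15, 13-9, 17-19}

Lex-smallest maximum matching: {(4,16), (5,3), (6,1), (7,0), (10,2), (11,8), (12,15), (13,9), (17,19)}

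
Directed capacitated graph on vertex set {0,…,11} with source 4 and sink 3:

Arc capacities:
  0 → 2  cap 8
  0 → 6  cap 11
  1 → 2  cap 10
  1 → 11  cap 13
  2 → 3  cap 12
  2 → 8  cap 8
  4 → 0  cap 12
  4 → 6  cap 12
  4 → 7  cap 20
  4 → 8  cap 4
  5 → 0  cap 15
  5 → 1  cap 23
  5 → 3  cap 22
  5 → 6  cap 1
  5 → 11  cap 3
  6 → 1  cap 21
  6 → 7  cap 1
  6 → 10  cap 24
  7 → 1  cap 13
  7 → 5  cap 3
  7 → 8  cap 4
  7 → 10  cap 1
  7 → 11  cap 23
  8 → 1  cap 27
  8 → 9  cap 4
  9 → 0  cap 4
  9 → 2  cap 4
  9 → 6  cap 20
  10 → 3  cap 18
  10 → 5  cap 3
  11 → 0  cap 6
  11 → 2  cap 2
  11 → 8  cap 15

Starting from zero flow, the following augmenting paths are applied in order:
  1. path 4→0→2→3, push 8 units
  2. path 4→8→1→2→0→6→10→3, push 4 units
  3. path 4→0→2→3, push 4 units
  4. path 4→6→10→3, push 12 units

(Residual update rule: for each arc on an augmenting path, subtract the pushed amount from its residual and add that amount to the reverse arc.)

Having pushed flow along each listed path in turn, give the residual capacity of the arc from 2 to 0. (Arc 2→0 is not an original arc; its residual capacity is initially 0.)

Residual capacity of (2,0): 8

after path 1 (4→0→2→3, push 8): res(2,0)=8
after path 2 (4→8→1→2→0→6→10→3, push 4): res(2,0)=4
after path 3 (4→0→2→3, push 4): res(2,0)=8
after path 4 (4→6→10→3, push 12): res(2,0)=8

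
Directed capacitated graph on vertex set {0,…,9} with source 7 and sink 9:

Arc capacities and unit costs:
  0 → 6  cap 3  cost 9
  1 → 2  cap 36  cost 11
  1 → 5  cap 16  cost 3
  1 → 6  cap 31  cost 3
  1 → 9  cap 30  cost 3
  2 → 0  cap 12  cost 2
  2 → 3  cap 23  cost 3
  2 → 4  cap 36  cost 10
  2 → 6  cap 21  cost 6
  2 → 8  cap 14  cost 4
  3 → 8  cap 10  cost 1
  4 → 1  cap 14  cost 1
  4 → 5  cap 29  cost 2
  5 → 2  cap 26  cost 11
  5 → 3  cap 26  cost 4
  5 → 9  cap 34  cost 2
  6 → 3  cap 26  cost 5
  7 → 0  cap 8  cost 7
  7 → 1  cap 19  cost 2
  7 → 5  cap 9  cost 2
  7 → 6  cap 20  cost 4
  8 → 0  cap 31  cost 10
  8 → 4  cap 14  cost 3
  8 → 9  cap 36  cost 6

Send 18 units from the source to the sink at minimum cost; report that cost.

shortest-cost path #1: 7→5→9 push 9 @ unit cost 4 (adds 36)
shortest-cost path #2: 7→1→9 push 9 @ unit cost 5 (adds 45)
total cost = 81

Minimum cost for 18 units: 81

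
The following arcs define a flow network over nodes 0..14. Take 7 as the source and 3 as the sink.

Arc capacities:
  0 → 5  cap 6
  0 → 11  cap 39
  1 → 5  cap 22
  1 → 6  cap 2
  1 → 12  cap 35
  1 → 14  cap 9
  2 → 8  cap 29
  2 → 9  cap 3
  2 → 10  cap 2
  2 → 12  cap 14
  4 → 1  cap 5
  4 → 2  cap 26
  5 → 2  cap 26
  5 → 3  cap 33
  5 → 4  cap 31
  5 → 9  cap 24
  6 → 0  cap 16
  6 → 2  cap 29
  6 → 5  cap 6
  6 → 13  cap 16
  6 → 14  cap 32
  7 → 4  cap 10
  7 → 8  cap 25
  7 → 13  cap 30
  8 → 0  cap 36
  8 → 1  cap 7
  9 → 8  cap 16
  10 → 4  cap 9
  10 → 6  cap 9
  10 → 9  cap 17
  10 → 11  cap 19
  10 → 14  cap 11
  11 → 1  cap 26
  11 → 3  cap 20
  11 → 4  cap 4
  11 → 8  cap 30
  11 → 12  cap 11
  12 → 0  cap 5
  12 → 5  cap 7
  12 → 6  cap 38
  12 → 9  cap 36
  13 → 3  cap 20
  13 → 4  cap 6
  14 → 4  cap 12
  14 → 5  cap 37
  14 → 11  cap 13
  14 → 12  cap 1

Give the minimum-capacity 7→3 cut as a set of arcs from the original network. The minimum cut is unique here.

augment #1: 7→13→3 push 20
augment #2: 7→4→1→5→3 push 5
augment #3: 7→8→0→5→3 push 6
augment #4: 7→8→0→11→3 push 19
augment #5: 7→4→2→10→11→3 push 1
augment #6: 7→4→2→12→5→3 push 4
augment #7: 7→13→4→2→12→5→3 push 3
augment #8: 7→13→4→2→8→1→5→3 push 3
max flow = 61; residual-reachable set from 7 gives S-side
cut edges (S→T): {(7,4), (7,8), (13,3), (13,4)} total cap 61

Min-cut arcs: {(7,4), (7,8), (13,3), (13,4)} (total capacity 61)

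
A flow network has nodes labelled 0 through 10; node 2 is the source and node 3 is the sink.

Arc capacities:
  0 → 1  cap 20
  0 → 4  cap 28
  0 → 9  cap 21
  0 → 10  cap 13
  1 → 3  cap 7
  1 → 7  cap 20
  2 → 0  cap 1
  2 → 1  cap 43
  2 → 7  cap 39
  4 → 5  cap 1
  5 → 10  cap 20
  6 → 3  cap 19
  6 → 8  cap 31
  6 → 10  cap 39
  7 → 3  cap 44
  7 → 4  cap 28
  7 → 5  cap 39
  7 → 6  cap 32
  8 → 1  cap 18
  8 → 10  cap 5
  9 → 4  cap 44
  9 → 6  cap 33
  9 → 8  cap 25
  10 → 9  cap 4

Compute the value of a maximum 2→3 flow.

augment #1: 2→1→3 bottleneck 7, total now 7
augment #2: 2→7→3 bottleneck 39, total now 46
augment #3: 2→1→7→3 bottleneck 5, total now 51
augment #4: 2→0→9→6→3 bottleneck 1, total now 52
augment #5: 2→1→7→6→3 bottleneck 15, total now 67

Maximum flow value: 67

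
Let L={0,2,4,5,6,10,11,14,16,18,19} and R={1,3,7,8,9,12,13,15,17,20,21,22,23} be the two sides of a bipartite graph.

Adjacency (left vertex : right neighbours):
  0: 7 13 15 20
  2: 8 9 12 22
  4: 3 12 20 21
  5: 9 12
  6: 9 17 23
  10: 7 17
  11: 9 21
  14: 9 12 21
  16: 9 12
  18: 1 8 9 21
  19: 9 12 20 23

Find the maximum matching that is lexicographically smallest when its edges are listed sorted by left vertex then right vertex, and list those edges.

|M| = 10 (so the lex-smallest maximum matching has 10 edges)
process left vertices in ascending order; for each, take the smallest-labelled available neighbour that still permits 10 edges overall, or leave it unmatched if none does
lex-smallest matching: {0-7, 2-8, 4-3, 5-9, 6-23, 10-17, 11-21, 14-12, 18-1, 19-20}

Lex-smallest maximum matching: {(0,7), (2,8), (4,3), (5,9), (6,23), (10,17), (11,21), (14,12), (18,1), (19,20)}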